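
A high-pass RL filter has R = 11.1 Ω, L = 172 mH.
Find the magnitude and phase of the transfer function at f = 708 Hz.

Step 1 — Angular frequency: ω = 2π·708 = 4448 rad/s.
Step 2 — Transfer function: H(jω) = jωL/(R + jωL).
Step 3 — Numerator jωL = j·765.1; denominator R + jωL = 11.1 + j765.1.
Step 4 — H = 0.9998 + j0.0145.
Step 5 — Magnitude: |H| = 0.9999 (-0.0 dB); phase: φ = 0.8°.

|H| = 0.9999 (-0.0 dB), φ = 0.8°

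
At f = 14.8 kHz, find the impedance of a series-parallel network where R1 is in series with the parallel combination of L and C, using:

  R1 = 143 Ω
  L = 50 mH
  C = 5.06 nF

Step 1 — Angular frequency: ω = 2π·f = 2π·1.48e+04 = 9.299e+04 rad/s.
Step 2 — Component impedances:
  R1: Z = R = 143 Ω
  L: Z = jωL = j·9.299e+04·0.05 = 0 + j4650 Ω
  C: Z = 1/(jωC) = -j/(ω·C) = 0 - j2125 Ω
Step 3 — Parallel branch: L || C = 1/(1/L + 1/C) = 0 - j3914 Ω.
Step 4 — Series with R1: Z_total = R1 + (L || C) = 143 - j3914 Ω = 3917∠-87.9° Ω.

Z = 143 - j3914 Ω = 3917∠-87.9° Ω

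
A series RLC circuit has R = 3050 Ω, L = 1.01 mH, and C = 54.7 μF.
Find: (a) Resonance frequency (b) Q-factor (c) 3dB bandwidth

Step 1 — Resonance: ω₀ = 1/√(LC) = 1/√(0.00101·5.47e-05) = 4254 rad/s.
Step 2 — f₀ = ω₀/(2π) = 677.1 Hz.
Step 3 — Series Q: Q = ω₀L/R = 4254·0.00101/3050 = 0.001409.
Step 4 — Bandwidth: Δω = ω₀/Q = 3.02e+06 rad/s; BW = Δω/(2π) = 4.806e+05 Hz.

(a) f₀ = 677.1 Hz  (b) Q = 0.001409  (c) BW = 4.806e+05 Hz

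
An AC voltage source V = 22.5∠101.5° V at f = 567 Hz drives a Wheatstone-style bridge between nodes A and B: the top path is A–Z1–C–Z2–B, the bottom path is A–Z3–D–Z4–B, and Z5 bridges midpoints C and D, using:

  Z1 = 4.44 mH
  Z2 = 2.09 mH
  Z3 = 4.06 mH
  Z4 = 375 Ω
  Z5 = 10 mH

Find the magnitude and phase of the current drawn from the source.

Step 1 — Angular frequency: ω = 2π·f = 2π·567 = 3563 rad/s.
Step 2 — Component impedances:
  Z1: Z = jωL = j·3563·0.00444 = 0 + j15.82 Ω
  Z2: Z = jωL = j·3563·0.00209 = 0 + j7.446 Ω
  Z3: Z = jωL = j·3563·0.00406 = 0 + j14.46 Ω
  Z4: Z = R = 375 Ω
  Z5: Z = jωL = j·3563·0.01 = 0 + j35.63 Ω
Step 3 — Bridge requires nodal analysis (the Z5 bridge couples midpoints C and D, so the two paths cannot be reduced to a simple series/parallel combination). Setting node B to ground and injecting 1 A at node A, the 3-node admittance system at A, C, D solves to V_A = Z_AB = 0.6796 + j19.42 Ω = 19.44∠88.0° Ω.
Step 4 — Source phasor: V = 22.5∠101.5° V = -4.486 + j22.05 V.
Step 5 — Ohm's law: I = V / Z_total = (-4.486 + j22.05) / (0.6796 + j19.42) = 1.126 + j0.2703 A.
Step 6 — Convert to polar: |I| = 1.158 A, ∠I = 13.5°.

I = 1.158∠13.5° A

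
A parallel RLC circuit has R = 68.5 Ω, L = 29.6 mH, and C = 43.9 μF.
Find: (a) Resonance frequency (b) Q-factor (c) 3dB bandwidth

Step 1 — Resonance: ω₀ = 1/√(LC) = 1/√(0.0296·4.39e-05) = 877.2 rad/s.
Step 2 — f₀ = ω₀/(2π) = 139.6 Hz.
Step 3 — Parallel Q: Q = R/(ω₀L) = 68.5/(877.2·0.0296) = 2.638.
Step 4 — Bandwidth: Δω = ω₀/Q = 332.5 rad/s; BW = Δω/(2π) = 52.93 Hz.

(a) f₀ = 139.6 Hz  (b) Q = 2.638  (c) BW = 52.93 Hz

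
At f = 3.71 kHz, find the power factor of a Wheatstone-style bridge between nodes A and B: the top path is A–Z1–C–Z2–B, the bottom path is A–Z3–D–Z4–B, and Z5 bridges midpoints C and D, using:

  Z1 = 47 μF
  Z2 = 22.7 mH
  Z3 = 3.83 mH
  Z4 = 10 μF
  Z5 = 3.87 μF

Step 1 — Angular frequency: ω = 2π·f = 2π·3710 = 2.331e+04 rad/s.
Step 2 — Component impedances:
  Z1: Z = 1/(jωC) = -j/(ω·C) = 0 - j0.9127 Ω
  Z2: Z = jωL = j·2.331e+04·0.0227 = 0 + j529.2 Ω
  Z3: Z = jωL = j·2.331e+04·0.00383 = 0 + j89.28 Ω
  Z4: Z = 1/(jωC) = -j/(ω·C) = 0 - j4.29 Ω
  Z5: Z = 1/(jωC) = -j/(ω·C) = 0 - j11.08 Ω
Step 3 — Bridge requires nodal analysis (the Z5 bridge couples midpoints C and D, so the two paths cannot be reduced to a simple series/parallel combination). Setting node B to ground and injecting 1 A at node A, the 3-node admittance system at A, C, D solves to V_A = Z_AB = 0 - j18.72 Ω = 18.72∠-90.0° Ω.
Step 4 — Power factor: PF = cos(φ) = Re(Z)/|Z| = -0/18.72 = -0.
Step 5 — Type: Im(Z) = -18.72 ⇒ leading (phase φ = -90.0°).

PF = -0 (leading, φ = -90.0°)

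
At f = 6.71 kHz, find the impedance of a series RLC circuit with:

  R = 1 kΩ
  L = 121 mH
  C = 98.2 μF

Step 1 — Angular frequency: ω = 2π·f = 2π·6710 = 4.216e+04 rad/s.
Step 2 — Component impedances:
  R: Z = R = 1000 Ω
  L: Z = jωL = j·4.216e+04·0.121 = 0 + j5101 Ω
  C: Z = 1/(jωC) = -j/(ω·C) = 0 - j0.2415 Ω
Step 3 — Series combination: Z_total = R + L + C = 1000 + j5101 Ω = 5198∠78.9° Ω.

Z = 1000 + j5101 Ω = 5198∠78.9° Ω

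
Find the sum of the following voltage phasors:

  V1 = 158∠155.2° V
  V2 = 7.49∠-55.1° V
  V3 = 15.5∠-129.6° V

Step 1 — Convert each phasor to rectangular form:
  V1 = 158·(cos(155.2°) + j·sin(155.2°)) = -143.4 + j66.27 V
  V2 = 7.49·(cos(-55.1°) + j·sin(-55.1°)) = 4.285 - j6.143 V
  V3 = 15.5·(cos(-129.6°) + j·sin(-129.6°)) = -9.88 - j11.94 V
Step 2 — Sum components: V_total = -149 + j48.19 V.
Step 3 — Convert to polar: |V_total| = 156.6 V, ∠V_total = 162.1°.

V_total = 156.6∠162.1° V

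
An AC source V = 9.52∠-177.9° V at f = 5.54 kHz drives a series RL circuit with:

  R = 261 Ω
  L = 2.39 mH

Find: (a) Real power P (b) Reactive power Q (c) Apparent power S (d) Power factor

Step 1 — Angular frequency: ω = 2π·f = 2π·5540 = 3.481e+04 rad/s.
Step 2 — Component impedances:
  R: Z = R = 261 Ω
  L: Z = jωL = j·3.481e+04·0.00239 = 0 + j83.19 Ω
Step 3 — Series combination: Z_total = R + L = 261 + j83.19 Ω = 273.9∠17.7° Ω.
Step 4 — Source phasor: V = 9.52∠-177.9° V = -9.514 - j0.3488 V.
Step 5 — Current: I = V / Z = -0.03348 + j0.009334 A = 0.03475∠164.4° A.
Step 6 — Complex power: S = V·I* = 0.3152 + j0.1005 VA.
Step 7 — Real power: P = Re(S) = 0.3152 W.
Step 8 — Reactive power: Q = Im(S) = 0.1005 VAR.
Step 9 — Apparent power: |S| = 0.3308 VA.
Step 10 — Power factor: PF = P/|S| = 0.9528 (lagging).

(a) P = 0.3152 W  (b) Q = 0.1005 VAR  (c) S = 0.3308 VA  (d) PF = 0.9528 (lagging)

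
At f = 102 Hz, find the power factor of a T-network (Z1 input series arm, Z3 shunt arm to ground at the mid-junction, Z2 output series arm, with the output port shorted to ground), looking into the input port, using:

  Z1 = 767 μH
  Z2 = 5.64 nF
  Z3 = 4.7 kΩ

Step 1 — Angular frequency: ω = 2π·f = 2π·102 = 640.9 rad/s.
Step 2 — Component impedances:
  Z1: Z = jωL = j·640.9·0.000767 = 0 + j0.4916 Ω
  Z2: Z = 1/(jωC) = -j/(ω·C) = 0 - j2.767e+05 Ω
  Z3: Z = R = 4700 Ω
Step 3 — With the output port shorted to ground, the output series arm Z2 runs from the junction to ground; the shunt arm Z3 also runs from the junction to ground. They appear in parallel: Z3 || Z2 = 4699 - j79.82 Ω.
Step 4 — Series with input arm Z1: Z_in = Z1 + (Z3 || Z2) = 4699 - j79.33 Ω = 4699∠-1.0° Ω.
Step 5 — Power factor: PF = cos(φ) = Re(Z)/|Z| = 4698.6/4699.3 = 0.9999.
Step 6 — Type: Im(Z) = -79.33 ⇒ leading (phase φ = -1.0°).

PF = 0.9999 (leading, φ = -1.0°)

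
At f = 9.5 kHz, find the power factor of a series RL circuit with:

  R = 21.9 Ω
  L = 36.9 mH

Step 1 — Angular frequency: ω = 2π·f = 2π·9500 = 5.969e+04 rad/s.
Step 2 — Component impedances:
  R: Z = R = 21.9 Ω
  L: Z = jωL = j·5.969e+04·0.0369 = 0 + j2203 Ω
Step 3 — Series combination: Z_total = R + L = 21.9 + j2203 Ω = 2203∠89.4° Ω.
Step 4 — Power factor: PF = cos(φ) = Re(Z)/|Z| = 21.9/2202.7 = 0.009942.
Step 5 — Type: Im(Z) = 2203 ⇒ lagging (phase φ = 89.4°).

PF = 0.009942 (lagging, φ = 89.4°)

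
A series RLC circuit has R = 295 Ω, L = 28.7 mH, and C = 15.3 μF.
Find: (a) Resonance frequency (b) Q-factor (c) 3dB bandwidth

Step 1 — Resonance: ω₀ = 1/√(LC) = 1/√(0.0287·1.53e-05) = 1509 rad/s.
Step 2 — f₀ = ω₀/(2π) = 240.2 Hz.
Step 3 — Series Q: Q = ω₀L/R = 1509·0.0287/295 = 0.1468.
Step 4 — Bandwidth: Δω = ω₀/Q = 1.028e+04 rad/s; BW = Δω/(2π) = 1636 Hz.

(a) f₀ = 240.2 Hz  (b) Q = 0.1468  (c) BW = 1636 Hz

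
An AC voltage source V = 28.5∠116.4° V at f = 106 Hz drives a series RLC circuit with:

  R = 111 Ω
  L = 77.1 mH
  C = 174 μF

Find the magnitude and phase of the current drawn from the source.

Step 1 — Angular frequency: ω = 2π·f = 2π·106 = 666 rad/s.
Step 2 — Component impedances:
  R: Z = R = 111 Ω
  L: Z = jωL = j·666·0.0771 = 0 + j51.35 Ω
  C: Z = 1/(jωC) = -j/(ω·C) = 0 - j8.629 Ω
Step 3 — Series combination: Z_total = R + L + C = 111 + j42.72 Ω = 118.9∠21.1° Ω.
Step 4 — Source phasor: V = 28.5∠116.4° V = -12.67 + j25.53 V.
Step 5 — Ohm's law: I = V / Z_total = (-12.67 + j25.53) / (111 + j42.72) = -0.02234 + j0.2386 A.
Step 6 — Convert to polar: |I| = 0.2396 A, ∠I = 95.3°.

I = 0.2396∠95.3° A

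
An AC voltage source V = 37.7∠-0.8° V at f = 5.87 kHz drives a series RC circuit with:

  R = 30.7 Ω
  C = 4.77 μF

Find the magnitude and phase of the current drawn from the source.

Step 1 — Angular frequency: ω = 2π·f = 2π·5870 = 3.688e+04 rad/s.
Step 2 — Component impedances:
  R: Z = R = 30.7 Ω
  C: Z = 1/(jωC) = -j/(ω·C) = 0 - j5.684 Ω
Step 3 — Series combination: Z_total = R + C = 30.7 - j5.684 Ω = 31.22∠-10.5° Ω.
Step 4 — Source phasor: V = 37.7∠-0.8° V = 37.7 - j0.5264 V.
Step 5 — Ohm's law: I = V / Z_total = (37.7 - j0.5264) / (30.7 - j5.684) = 1.19 + j0.2032 A.
Step 6 — Convert to polar: |I| = 1.207 A, ∠I = 9.7°.

I = 1.207∠9.7° A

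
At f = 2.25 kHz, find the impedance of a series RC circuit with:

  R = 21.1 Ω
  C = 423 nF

Step 1 — Angular frequency: ω = 2π·f = 2π·2250 = 1.414e+04 rad/s.
Step 2 — Component impedances:
  R: Z = R = 21.1 Ω
  C: Z = 1/(jωC) = -j/(ω·C) = 0 - j167.2 Ω
Step 3 — Series combination: Z_total = R + C = 21.1 - j167.2 Ω = 168.5∠-82.8° Ω.

Z = 21.1 - j167.2 Ω = 168.5∠-82.8° Ω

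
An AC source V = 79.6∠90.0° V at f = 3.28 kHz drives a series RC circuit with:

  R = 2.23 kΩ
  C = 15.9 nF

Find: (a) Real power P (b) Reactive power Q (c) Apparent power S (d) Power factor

Step 1 — Angular frequency: ω = 2π·f = 2π·3280 = 2.061e+04 rad/s.
Step 2 — Component impedances:
  R: Z = R = 2230 Ω
  C: Z = 1/(jωC) = -j/(ω·C) = 0 - j3052 Ω
Step 3 — Series combination: Z_total = R + C = 2230 - j3052 Ω = 3780∠-53.8° Ω.
Step 4 — Source phasor: V = 79.6∠90.0° V = 0 + j79.6 V.
Step 5 — Current: I = V / Z = -0.017 + j0.01243 A = 0.02106∠143.8° A.
Step 6 — Complex power: S = V·I* = 0.989 - j1.354 VA.
Step 7 — Real power: P = Re(S) = 0.989 W.
Step 8 — Reactive power: Q = Im(S) = -1.354 VAR.
Step 9 — Apparent power: |S| = 1.676 VA.
Step 10 — Power factor: PF = P/|S| = 0.59 (leading).

(a) P = 0.989 W  (b) Q = -1.354 VAR  (c) S = 1.676 VA  (d) PF = 0.59 (leading)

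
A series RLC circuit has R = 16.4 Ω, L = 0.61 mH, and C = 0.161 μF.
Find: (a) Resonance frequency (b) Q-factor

Step 1 — Resonance condition Im(Z)=0 gives ω₀ = 1/√(LC).
Step 2 — ω₀ = 1/√(0.00061·1.61e-07) = 1.009e+05 rad/s.
Step 3 — f₀ = ω₀/(2π) = 1.606e+04 Hz.
Step 4 — Series Q: Q = ω₀L/R = 1.009e+05·0.00061/16.4 = 3.753.

(a) f₀ = 1.606e+04 Hz  (b) Q = 3.753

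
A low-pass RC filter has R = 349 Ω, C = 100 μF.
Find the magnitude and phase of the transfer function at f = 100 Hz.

Step 1 — Angular frequency: ω = 2π·100 = 628.3 rad/s.
Step 2 — Transfer function: H(jω) = 1/(1 + jωRC).
Step 3 — Denominator: 1 + jωRC = 1 + j·628.3·349·0.0001 = 1 + j21.93.
Step 4 — H = 0.002075 - j0.04551.
Step 5 — Magnitude: |H| = 0.04556 (-26.8 dB); phase: φ = -87.4°.

|H| = 0.04556 (-26.8 dB), φ = -87.4°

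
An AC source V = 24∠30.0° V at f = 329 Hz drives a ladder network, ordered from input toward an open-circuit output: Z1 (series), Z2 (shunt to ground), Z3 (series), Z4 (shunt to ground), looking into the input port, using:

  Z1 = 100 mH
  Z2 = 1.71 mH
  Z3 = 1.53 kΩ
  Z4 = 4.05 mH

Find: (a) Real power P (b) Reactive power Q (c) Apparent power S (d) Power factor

Step 1 — Angular frequency: ω = 2π·f = 2π·329 = 2067 rad/s.
Step 2 — Component impedances:
  Z1: Z = jωL = j·2067·0.1 = 0 + j206.7 Ω
  Z2: Z = jωL = j·2067·0.00171 = 0 + j3.535 Ω
  Z3: Z = R = 1530 Ω
  Z4: Z = jωL = j·2067·0.00405 = 0 + j8.372 Ω
Step 3 — Ladder network (open output): work backward from the far end, alternating series and parallel combinations. Z_in = 0.008166 + j210.3 Ω = 210.3∠90.0° Ω.
Step 4 — Source phasor: V = 24∠30.0° V = 20.78 + j12 V.
Step 5 — Current: I = V / Z = 0.05708 - j0.09885 A = 0.1141∠-60.0° A.
Step 6 — Complex power: S = V·I* = 0.0001064 + j2.74 VA.
Step 7 — Real power: P = Re(S) = 0.0001064 W.
Step 8 — Reactive power: Q = Im(S) = 2.74 VAR.
Step 9 — Apparent power: |S| = 2.74 VA.
Step 10 — Power factor: PF = P/|S| = 3.884e-05 (lagging).

(a) P = 0.0001064 W  (b) Q = 2.74 VAR  (c) S = 2.74 VA  (d) PF = 3.884e-05 (lagging)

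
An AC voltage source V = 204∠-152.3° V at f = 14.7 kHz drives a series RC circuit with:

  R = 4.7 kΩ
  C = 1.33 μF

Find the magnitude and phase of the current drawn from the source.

Step 1 — Angular frequency: ω = 2π·f = 2π·1.47e+04 = 9.236e+04 rad/s.
Step 2 — Component impedances:
  R: Z = R = 4700 Ω
  C: Z = 1/(jωC) = -j/(ω·C) = 0 - j8.141 Ω
Step 3 — Series combination: Z_total = R + C = 4700 - j8.141 Ω = 4700∠-0.1° Ω.
Step 4 — Source phasor: V = 204∠-152.3° V = -180.6 - j94.83 V.
Step 5 — Ohm's law: I = V / Z_total = (-180.6 - j94.83) / (4700 - j8.141) = -0.03839 - j0.02024 A.
Step 6 — Convert to polar: |I| = 0.0434 A, ∠I = -152.2°.

I = 0.0434∠-152.2° A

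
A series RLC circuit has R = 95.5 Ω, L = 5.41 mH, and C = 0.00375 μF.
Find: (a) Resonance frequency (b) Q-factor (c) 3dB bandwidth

Step 1 — Resonance condition Im(Z)=0 gives ω₀ = 1/√(LC).
Step 2 — ω₀ = 1/√(0.00541·3.75e-09) = 2.22e+05 rad/s.
Step 3 — f₀ = ω₀/(2π) = 3.534e+04 Hz.
Step 4 — Series Q: Q = ω₀L/R = 2.22e+05·0.00541/95.5 = 12.58.
Step 5 — 3dB bandwidth: Δω = ω₀/Q = 1.765e+04 rad/s; BW = Δω/(2π) = 2809 Hz.

(a) f₀ = 3.534e+04 Hz  (b) Q = 12.58  (c) BW = 2809 Hz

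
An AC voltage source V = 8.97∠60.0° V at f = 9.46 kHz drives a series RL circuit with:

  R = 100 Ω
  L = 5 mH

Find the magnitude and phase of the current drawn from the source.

Step 1 — Angular frequency: ω = 2π·f = 2π·9460 = 5.944e+04 rad/s.
Step 2 — Component impedances:
  R: Z = R = 100 Ω
  L: Z = jωL = j·5.944e+04·0.005 = 0 + j297.2 Ω
Step 3 — Series combination: Z_total = R + L = 100 + j297.2 Ω = 313.6∠71.4° Ω.
Step 4 — Source phasor: V = 8.97∠60.0° V = 4.485 + j7.768 V.
Step 5 — Ohm's law: I = V / Z_total = (4.485 + j7.768) / (100 + j297.2) = 0.02804 - j0.005656 A.
Step 6 — Convert to polar: |I| = 0.02861 A, ∠I = -11.4°.

I = 0.02861∠-11.4° A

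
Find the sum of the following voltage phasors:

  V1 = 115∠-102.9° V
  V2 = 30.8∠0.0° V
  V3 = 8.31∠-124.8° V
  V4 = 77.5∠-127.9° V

Step 1 — Convert each phasor to rectangular form:
  V1 = 115·(cos(-102.9°) + j·sin(-102.9°)) = -25.67 - j112.1 V
  V2 = 30.8·(cos(0.0°) + j·sin(0.0°)) = 30.8 V
  V3 = 8.31·(cos(-124.8°) + j·sin(-124.8°)) = -4.743 - j6.824 V
  V4 = 77.5·(cos(-127.9°) + j·sin(-127.9°)) = -47.61 - j61.15 V
Step 2 — Sum components: V_total = -47.22 - j180.1 V.
Step 3 — Convert to polar: |V_total| = 186.2 V, ∠V_total = -104.7°.

V_total = 186.2∠-104.7° V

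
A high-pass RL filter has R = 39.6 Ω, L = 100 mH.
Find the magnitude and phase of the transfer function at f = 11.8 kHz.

Step 1 — Angular frequency: ω = 2π·1.18e+04 = 7.414e+04 rad/s.
Step 2 — Transfer function: H(jω) = jωL/(R + jωL).
Step 3 — Numerator jωL = j·7414; denominator R + jωL = 39.6 + j7414.
Step 4 — H = 1 + j0.005341.
Step 5 — Magnitude: |H| = 1 (-0.0 dB); phase: φ = 0.3°.

|H| = 1 (-0.0 dB), φ = 0.3°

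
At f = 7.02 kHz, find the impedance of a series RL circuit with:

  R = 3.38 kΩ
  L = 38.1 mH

Step 1 — Angular frequency: ω = 2π·f = 2π·7020 = 4.411e+04 rad/s.
Step 2 — Component impedances:
  R: Z = R = 3380 Ω
  L: Z = jωL = j·4.411e+04·0.0381 = 0 + j1681 Ω
Step 3 — Series combination: Z_total = R + L = 3380 + j1681 Ω = 3775∠26.4° Ω.

Z = 3380 + j1681 Ω = 3775∠26.4° Ω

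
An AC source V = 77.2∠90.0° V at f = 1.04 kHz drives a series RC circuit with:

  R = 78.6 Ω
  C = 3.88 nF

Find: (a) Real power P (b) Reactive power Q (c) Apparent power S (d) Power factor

Step 1 — Angular frequency: ω = 2π·f = 2π·1040 = 6535 rad/s.
Step 2 — Component impedances:
  R: Z = R = 78.6 Ω
  C: Z = 1/(jωC) = -j/(ω·C) = 0 - j3.944e+04 Ω
Step 3 — Series combination: Z_total = R + C = 78.6 - j3.944e+04 Ω = 3.944e+04∠-89.9° Ω.
Step 4 — Source phasor: V = 77.2∠90.0° V = 0 + j77.2 V.
Step 5 — Current: I = V / Z = -0.001957 + j3.901e-06 A = 0.001957∠179.9° A.
Step 6 — Complex power: S = V·I* = 0.0003011 - j0.1511 VA.
Step 7 — Real power: P = Re(S) = 0.0003011 W.
Step 8 — Reactive power: Q = Im(S) = -0.1511 VAR.
Step 9 — Apparent power: |S| = 0.1511 VA.
Step 10 — Power factor: PF = P/|S| = 0.001993 (leading).

(a) P = 0.0003011 W  (b) Q = -0.1511 VAR  (c) S = 0.1511 VA  (d) PF = 0.001993 (leading)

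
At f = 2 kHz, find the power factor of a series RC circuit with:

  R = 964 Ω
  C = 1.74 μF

Step 1 — Angular frequency: ω = 2π·f = 2π·2000 = 1.257e+04 rad/s.
Step 2 — Component impedances:
  R: Z = R = 964 Ω
  C: Z = 1/(jωC) = -j/(ω·C) = 0 - j45.73 Ω
Step 3 — Series combination: Z_total = R + C = 964 - j45.73 Ω = 965.1∠-2.7° Ω.
Step 4 — Power factor: PF = cos(φ) = Re(Z)/|Z| = 964/965.1 = 0.9989.
Step 5 — Type: Im(Z) = -45.73 ⇒ leading (phase φ = -2.7°).

PF = 0.9989 (leading, φ = -2.7°)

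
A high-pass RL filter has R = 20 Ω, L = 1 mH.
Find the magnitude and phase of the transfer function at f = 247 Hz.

Step 1 — Angular frequency: ω = 2π·247 = 1552 rad/s.
Step 2 — Transfer function: H(jω) = jωL/(R + jωL).
Step 3 — Numerator jωL = j·1.552; denominator R + jωL = 20 + j1.552.
Step 4 — H = 0.005985 + j0.07713.
Step 5 — Magnitude: |H| = 0.07736 (-22.2 dB); phase: φ = 85.6°.

|H| = 0.07736 (-22.2 dB), φ = 85.6°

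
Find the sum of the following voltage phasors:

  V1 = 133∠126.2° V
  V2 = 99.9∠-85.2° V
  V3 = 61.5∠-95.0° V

Step 1 — Convert each phasor to rectangular form:
  V1 = 133·(cos(126.2°) + j·sin(126.2°)) = -78.55 + j107.3 V
  V2 = 99.9·(cos(-85.2°) + j·sin(-85.2°)) = 8.359 - j99.55 V
  V3 = 61.5·(cos(-95.0°) + j·sin(-95.0°)) = -5.36 - j61.27 V
Step 2 — Sum components: V_total = -75.55 - j53.49 V.
Step 3 — Convert to polar: |V_total| = 92.57 V, ∠V_total = -144.7°.

V_total = 92.57∠-144.7° V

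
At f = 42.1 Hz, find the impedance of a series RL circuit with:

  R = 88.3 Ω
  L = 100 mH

Step 1 — Angular frequency: ω = 2π·f = 2π·42.1 = 264.5 rad/s.
Step 2 — Component impedances:
  R: Z = R = 88.3 Ω
  L: Z = jωL = j·264.5·0.1 = 0 + j26.45 Ω
Step 3 — Series combination: Z_total = R + L = 88.3 + j26.45 Ω = 92.18∠16.7° Ω.

Z = 88.3 + j26.45 Ω = 92.18∠16.7° Ω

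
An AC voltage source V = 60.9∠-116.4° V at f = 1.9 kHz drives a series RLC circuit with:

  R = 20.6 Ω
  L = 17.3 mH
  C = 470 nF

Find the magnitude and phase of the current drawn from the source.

Step 1 — Angular frequency: ω = 2π·f = 2π·1900 = 1.194e+04 rad/s.
Step 2 — Component impedances:
  R: Z = R = 20.6 Ω
  L: Z = jωL = j·1.194e+04·0.0173 = 0 + j206.5 Ω
  C: Z = 1/(jωC) = -j/(ω·C) = 0 - j178.2 Ω
Step 3 — Series combination: Z_total = R + L + C = 20.6 + j28.3 Ω = 35.01∠54.0° Ω.
Step 4 — Source phasor: V = 60.9∠-116.4° V = -27.08 - j54.55 V.
Step 5 — Ohm's law: I = V / Z_total = (-27.08 - j54.55) / (20.6 + j28.3) = -1.715 - j0.2916 A.
Step 6 — Convert to polar: |I| = 1.74 A, ∠I = -170.4°.

I = 1.74∠-170.4° A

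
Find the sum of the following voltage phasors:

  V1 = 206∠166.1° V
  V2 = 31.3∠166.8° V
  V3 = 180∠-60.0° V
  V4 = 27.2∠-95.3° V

Step 1 — Convert each phasor to rectangular form:
  V1 = 206·(cos(166.1°) + j·sin(166.1°)) = -200 + j49.49 V
  V2 = 31.3·(cos(166.8°) + j·sin(166.8°)) = -30.47 + j7.147 V
  V3 = 180·(cos(-60.0°) + j·sin(-60.0°)) = 90 - j155.9 V
  V4 = 27.2·(cos(-95.3°) + j·sin(-95.3°)) = -2.512 - j27.08 V
Step 2 — Sum components: V_total = -143 - j126.3 V.
Step 3 — Convert to polar: |V_total| = 190.8 V, ∠V_total = -138.5°.

V_total = 190.8∠-138.5° V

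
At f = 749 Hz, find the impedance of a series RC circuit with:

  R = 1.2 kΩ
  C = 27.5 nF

Step 1 — Angular frequency: ω = 2π·f = 2π·749 = 4706 rad/s.
Step 2 — Component impedances:
  R: Z = R = 1200 Ω
  C: Z = 1/(jωC) = -j/(ω·C) = 0 - j7727 Ω
Step 3 — Series combination: Z_total = R + C = 1200 - j7727 Ω = 7820∠-81.2° Ω.

Z = 1200 - j7727 Ω = 7820∠-81.2° Ω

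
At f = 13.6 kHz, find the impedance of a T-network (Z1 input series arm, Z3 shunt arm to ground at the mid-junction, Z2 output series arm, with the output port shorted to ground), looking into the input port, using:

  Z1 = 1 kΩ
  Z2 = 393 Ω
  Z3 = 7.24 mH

Step 1 — Angular frequency: ω = 2π·f = 2π·1.36e+04 = 8.545e+04 rad/s.
Step 2 — Component impedances:
  Z1: Z = R = 1000 Ω
  Z2: Z = R = 393 Ω
  Z3: Z = jωL = j·8.545e+04·0.00724 = 0 + j618.7 Ω
Step 3 — With the output port shorted to ground, the output series arm Z2 runs from the junction to ground; the shunt arm Z3 also runs from the junction to ground. They appear in parallel: Z3 || Z2 = 280 + j177.9 Ω.
Step 4 — Series with input arm Z1: Z_in = Z1 + (Z3 || Z2) = 1280 + j177.9 Ω = 1292∠7.9° Ω.

Z = 1280 + j177.9 Ω = 1292∠7.9° Ω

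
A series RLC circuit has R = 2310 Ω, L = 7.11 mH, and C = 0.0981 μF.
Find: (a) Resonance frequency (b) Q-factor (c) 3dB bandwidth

Step 1 — Resonance: ω₀ = 1/√(LC) = 1/√(0.00711·9.81e-08) = 3.786e+04 rad/s.
Step 2 — f₀ = ω₀/(2π) = 6026 Hz.
Step 3 — Series Q: Q = ω₀L/R = 3.786e+04·0.00711/2310 = 0.1165.
Step 4 — Bandwidth: Δω = ω₀/Q = 3.249e+05 rad/s; BW = Δω/(2π) = 5.171e+04 Hz.

(a) f₀ = 6026 Hz  (b) Q = 0.1165  (c) BW = 5.171e+04 Hz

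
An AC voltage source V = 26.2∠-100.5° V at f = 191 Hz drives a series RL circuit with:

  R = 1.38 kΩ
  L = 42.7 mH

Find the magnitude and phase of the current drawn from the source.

Step 1 — Angular frequency: ω = 2π·f = 2π·191 = 1200 rad/s.
Step 2 — Component impedances:
  R: Z = R = 1380 Ω
  L: Z = jωL = j·1200·0.0427 = 0 + j51.24 Ω
Step 3 — Series combination: Z_total = R + L = 1380 + j51.24 Ω = 1381∠2.1° Ω.
Step 4 — Source phasor: V = 26.2∠-100.5° V = -4.775 - j25.76 V.
Step 5 — Ohm's law: I = V / Z_total = (-4.775 - j25.76) / (1380 + j51.24) = -0.004147 - j0.01851 A.
Step 6 — Convert to polar: |I| = 0.01897 A, ∠I = -102.6°.

I = 0.01897∠-102.6° A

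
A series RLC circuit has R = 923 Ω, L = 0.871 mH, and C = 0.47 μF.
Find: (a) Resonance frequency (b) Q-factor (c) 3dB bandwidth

Step 1 — Resonance condition Im(Z)=0 gives ω₀ = 1/√(LC).
Step 2 — ω₀ = 1/√(0.000871·4.7e-07) = 4.942e+04 rad/s.
Step 3 — f₀ = ω₀/(2π) = 7866 Hz.
Step 4 — Series Q: Q = ω₀L/R = 4.942e+04·0.000871/923 = 0.04664.
Step 5 — 3dB bandwidth: Δω = ω₀/Q = 1.06e+06 rad/s; BW = Δω/(2π) = 1.687e+05 Hz.

(a) f₀ = 7866 Hz  (b) Q = 0.04664  (c) BW = 1.687e+05 Hz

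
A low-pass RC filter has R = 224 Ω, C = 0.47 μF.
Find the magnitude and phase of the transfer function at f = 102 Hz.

Step 1 — Angular frequency: ω = 2π·102 = 640.9 rad/s.
Step 2 — Transfer function: H(jω) = 1/(1 + jωRC).
Step 3 — Denominator: 1 + jωRC = 1 + j·640.9·224·4.7e-07 = 1 + j0.06747.
Step 4 — H = 0.9955 - j0.06717.
Step 5 — Magnitude: |H| = 0.9977 (-0.0 dB); phase: φ = -3.9°.

|H| = 0.9977 (-0.0 dB), φ = -3.9°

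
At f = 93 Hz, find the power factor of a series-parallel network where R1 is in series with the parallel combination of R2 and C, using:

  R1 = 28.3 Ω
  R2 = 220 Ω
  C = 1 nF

Step 1 — Angular frequency: ω = 2π·f = 2π·93 = 584.3 rad/s.
Step 2 — Component impedances:
  R1: Z = R = 28.3 Ω
  R2: Z = R = 220 Ω
  C: Z = 1/(jωC) = -j/(ω·C) = 0 - j1.711e+06 Ω
Step 3 — Parallel branch: R2 || C = 1/(1/R2 + 1/C) = 220 - j0.02828 Ω.
Step 4 — Series with R1: Z_total = R1 + (R2 || C) = 248.3 - j0.02828 Ω = 248.3∠-0.0° Ω.
Step 5 — Power factor: PF = cos(φ) = Re(Z)/|Z| = 248.3/248.3 = 1.
Step 6 — Type: Im(Z) = -0.02828 ⇒ leading (phase φ = -0.0°).

PF = 1 (leading, φ = -0.0°)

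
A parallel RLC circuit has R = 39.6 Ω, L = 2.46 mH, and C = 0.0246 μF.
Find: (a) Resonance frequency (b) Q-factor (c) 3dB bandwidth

Step 1 — Resonance: ω₀ = 1/√(LC) = 1/√(0.00246·2.46e-08) = 1.285e+05 rad/s.
Step 2 — f₀ = ω₀/(2π) = 2.046e+04 Hz.
Step 3 — Parallel Q: Q = R/(ω₀L) = 39.6/(1.285e+05·0.00246) = 0.1252.
Step 4 — Bandwidth: Δω = ω₀/Q = 1.027e+06 rad/s; BW = Δω/(2π) = 1.634e+05 Hz.

(a) f₀ = 2.046e+04 Hz  (b) Q = 0.1252  (c) BW = 1.634e+05 Hz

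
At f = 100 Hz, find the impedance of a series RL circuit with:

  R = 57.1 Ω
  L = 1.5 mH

Step 1 — Angular frequency: ω = 2π·f = 2π·100 = 628.3 rad/s.
Step 2 — Component impedances:
  R: Z = R = 57.1 Ω
  L: Z = jωL = j·628.3·0.0015 = 0 + j0.9425 Ω
Step 3 — Series combination: Z_total = R + L = 57.1 + j0.9425 Ω = 57.11∠0.9° Ω.

Z = 57.1 + j0.9425 Ω = 57.11∠0.9° Ω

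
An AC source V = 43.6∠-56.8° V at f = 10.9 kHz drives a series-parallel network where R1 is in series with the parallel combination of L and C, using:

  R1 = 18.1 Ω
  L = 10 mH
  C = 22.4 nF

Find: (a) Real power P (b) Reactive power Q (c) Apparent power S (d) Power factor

Step 1 — Angular frequency: ω = 2π·f = 2π·1.09e+04 = 6.849e+04 rad/s.
Step 2 — Component impedances:
  R1: Z = R = 18.1 Ω
  L: Z = jωL = j·6.849e+04·0.01 = 0 + j684.9 Ω
  C: Z = 1/(jωC) = -j/(ω·C) = 0 - j651.8 Ω
Step 3 — Parallel branch: L || C = 1/(1/L + 1/C) = 0 - j1.352e+04 Ω.
Step 4 — Series with R1: Z_total = R1 + (L || C) = 18.1 - j1.352e+04 Ω = 1.352e+04∠-89.9° Ω.
Step 5 — Source phasor: V = 43.6∠-56.8° V = 23.87 - j36.48 V.
Step 6 — Current: I = V / Z = 0.002701 + j0.001762 A = 0.003225∠33.1° A.
Step 7 — Complex power: S = V·I* = 0.0001882 - j0.1406 VA.
Step 8 — Real power: P = Re(S) = 0.0001882 W.
Step 9 — Reactive power: Q = Im(S) = -0.1406 VAR.
Step 10 — Apparent power: |S| = 0.1406 VA.
Step 11 — Power factor: PF = P/|S| = 0.001339 (leading).

(a) P = 0.0001882 W  (b) Q = -0.1406 VAR  (c) S = 0.1406 VA  (d) PF = 0.001339 (leading)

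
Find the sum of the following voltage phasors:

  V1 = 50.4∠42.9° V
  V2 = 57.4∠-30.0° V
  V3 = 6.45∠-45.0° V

Step 1 — Convert each phasor to rectangular form:
  V1 = 50.4·(cos(42.9°) + j·sin(42.9°)) = 36.92 + j34.31 V
  V2 = 57.4·(cos(-30.0°) + j·sin(-30.0°)) = 49.71 - j28.7 V
  V3 = 6.45·(cos(-45.0°) + j·sin(-45.0°)) = 4.561 - j4.561 V
Step 2 — Sum components: V_total = 91.19 + j1.047 V.
Step 3 — Convert to polar: |V_total| = 91.2 V, ∠V_total = 0.7°.

V_total = 91.2∠0.7° V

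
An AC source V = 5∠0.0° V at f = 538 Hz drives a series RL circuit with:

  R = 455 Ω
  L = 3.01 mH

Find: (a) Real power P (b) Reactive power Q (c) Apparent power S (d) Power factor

Step 1 — Angular frequency: ω = 2π·f = 2π·538 = 3380 rad/s.
Step 2 — Component impedances:
  R: Z = R = 455 Ω
  L: Z = jωL = j·3380·0.00301 = 0 + j10.17 Ω
Step 3 — Series combination: Z_total = R + L = 455 + j10.17 Ω = 455.1∠1.3° Ω.
Step 4 — Source phasor: V = 5∠0.0° V = 5 V.
Step 5 — Current: I = V / Z = 0.01098 - j0.0002456 A = 0.01099∠-1.3° A.
Step 6 — Complex power: S = V·I* = 0.05492 + j0.001228 VA.
Step 7 — Real power: P = Re(S) = 0.05492 W.
Step 8 — Reactive power: Q = Im(S) = 0.001228 VAR.
Step 9 — Apparent power: |S| = 0.05493 VA.
Step 10 — Power factor: PF = P/|S| = 0.9998 (lagging).

(a) P = 0.05492 W  (b) Q = 0.001228 VAR  (c) S = 0.05493 VA  (d) PF = 0.9998 (lagging)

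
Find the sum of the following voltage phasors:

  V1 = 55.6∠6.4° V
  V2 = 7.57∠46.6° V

Step 1 — Convert each phasor to rectangular form:
  V1 = 55.6·(cos(6.4°) + j·sin(6.4°)) = 55.25 + j6.198 V
  V2 = 7.57·(cos(46.6°) + j·sin(46.6°)) = 5.201 + j5.5 V
Step 2 — Sum components: V_total = 60.45 + j11.7 V.
Step 3 — Convert to polar: |V_total| = 61.58 V, ∠V_total = 11.0°.

V_total = 61.58∠11.0° V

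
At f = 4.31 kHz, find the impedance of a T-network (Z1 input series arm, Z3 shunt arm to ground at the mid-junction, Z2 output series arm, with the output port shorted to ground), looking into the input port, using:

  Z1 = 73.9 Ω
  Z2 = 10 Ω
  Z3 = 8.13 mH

Step 1 — Angular frequency: ω = 2π·f = 2π·4310 = 2.708e+04 rad/s.
Step 2 — Component impedances:
  Z1: Z = R = 73.9 Ω
  Z2: Z = R = 10 Ω
  Z3: Z = jωL = j·2.708e+04·0.00813 = 0 + j220.2 Ω
Step 3 — With the output port shorted to ground, the output series arm Z2 runs from the junction to ground; the shunt arm Z3 also runs from the junction to ground. They appear in parallel: Z3 || Z2 = 9.979 + j0.4533 Ω.
Step 4 — Series with input arm Z1: Z_in = Z1 + (Z3 || Z2) = 83.88 + j0.4533 Ω = 83.88∠0.3° Ω.

Z = 83.88 + j0.4533 Ω = 83.88∠0.3° Ω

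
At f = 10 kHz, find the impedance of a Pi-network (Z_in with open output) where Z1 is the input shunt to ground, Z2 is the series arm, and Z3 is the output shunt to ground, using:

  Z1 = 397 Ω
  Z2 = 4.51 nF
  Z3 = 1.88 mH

Step 1 — Angular frequency: ω = 2π·f = 2π·1e+04 = 6.283e+04 rad/s.
Step 2 — Component impedances:
  Z1: Z = R = 397 Ω
  Z2: Z = 1/(jωC) = -j/(ω·C) = 0 - j3529 Ω
  Z3: Z = jωL = j·6.283e+04·0.00188 = 0 + j118.1 Ω
Step 3 — With open output, the series arm Z2 and the output shunt Z3 appear in series to ground: Z2 + Z3 = 0 - j3411 Ω.
Step 4 — Parallel with input shunt Z1: Z_in = Z1 || (Z2 + Z3) = 391.7 - j45.59 Ω = 394.3∠-6.6° Ω.

Z = 391.7 - j45.59 Ω = 394.3∠-6.6° Ω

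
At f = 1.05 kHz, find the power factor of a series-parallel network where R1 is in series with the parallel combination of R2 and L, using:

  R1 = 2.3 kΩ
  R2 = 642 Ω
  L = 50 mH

Step 1 — Angular frequency: ω = 2π·f = 2π·1050 = 6597 rad/s.
Step 2 — Component impedances:
  R1: Z = R = 2300 Ω
  R2: Z = R = 642 Ω
  L: Z = jωL = j·6597·0.05 = 0 + j329.9 Ω
Step 3 — Parallel branch: R2 || L = 1/(1/R2 + 1/L) = 134.1 + j261 Ω.
Step 4 — Series with R1: Z_total = R1 + (R2 || L) = 2434 + j261 Ω = 2448∠6.1° Ω.
Step 5 — Power factor: PF = cos(φ) = Re(Z)/|Z| = 2434/2448 = 0.9943.
Step 6 — Type: Im(Z) = 261 ⇒ lagging (phase φ = 6.1°).

PF = 0.9943 (lagging, φ = 6.1°)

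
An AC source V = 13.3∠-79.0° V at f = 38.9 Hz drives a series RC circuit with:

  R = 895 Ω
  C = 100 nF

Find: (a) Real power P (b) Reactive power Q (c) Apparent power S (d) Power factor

Step 1 — Angular frequency: ω = 2π·f = 2π·38.9 = 244.4 rad/s.
Step 2 — Component impedances:
  R: Z = R = 895 Ω
  C: Z = 1/(jωC) = -j/(ω·C) = 0 - j4.091e+04 Ω
Step 3 — Series combination: Z_total = R + C = 895 - j4.091e+04 Ω = 4.092e+04∠-88.7° Ω.
Step 4 — Source phasor: V = 13.3∠-79.0° V = 2.538 - j13.06 V.
Step 5 — Current: I = V / Z = 0.0003203 + j5.502e-05 A = 0.000325∠9.7° A.
Step 6 — Complex power: S = V·I* = 9.453e-05 - j0.004321 VA.
Step 7 — Real power: P = Re(S) = 9.453e-05 W.
Step 8 — Reactive power: Q = Im(S) = -0.004321 VAR.
Step 9 — Apparent power: |S| = 0.004322 VA.
Step 10 — Power factor: PF = P/|S| = 0.02187 (leading).

(a) P = 9.453e-05 W  (b) Q = -0.004321 VAR  (c) S = 0.004322 VA  (d) PF = 0.02187 (leading)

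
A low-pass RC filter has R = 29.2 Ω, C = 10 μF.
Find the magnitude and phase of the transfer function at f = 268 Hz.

Step 1 — Angular frequency: ω = 2π·268 = 1684 rad/s.
Step 2 — Transfer function: H(jω) = 1/(1 + jωRC).
Step 3 — Denominator: 1 + jωRC = 1 + j·1684·29.2·1e-05 = 1 + j0.4917.
Step 4 — H = 0.8053 - j0.396.
Step 5 — Magnitude: |H| = 0.8974 (-0.9 dB); phase: φ = -26.2°.

|H| = 0.8974 (-0.9 dB), φ = -26.2°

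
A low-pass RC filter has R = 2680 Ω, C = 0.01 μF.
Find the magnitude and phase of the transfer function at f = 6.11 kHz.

Step 1 — Angular frequency: ω = 2π·6110 = 3.839e+04 rad/s.
Step 2 — Transfer function: H(jω) = 1/(1 + jωRC).
Step 3 — Denominator: 1 + jωRC = 1 + j·3.839e+04·2680·1e-08 = 1 + j1.029.
Step 4 — H = 0.4858 - j0.4998.
Step 5 — Magnitude: |H| = 0.697 (-3.1 dB); phase: φ = -45.8°.

|H| = 0.697 (-3.1 dB), φ = -45.8°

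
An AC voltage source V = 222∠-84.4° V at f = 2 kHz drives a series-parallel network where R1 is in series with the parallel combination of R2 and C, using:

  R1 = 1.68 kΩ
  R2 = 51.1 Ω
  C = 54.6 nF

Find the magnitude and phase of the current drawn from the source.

Step 1 — Angular frequency: ω = 2π·f = 2π·2000 = 1.257e+04 rad/s.
Step 2 — Component impedances:
  R1: Z = R = 1680 Ω
  R2: Z = R = 51.1 Ω
  C: Z = 1/(jωC) = -j/(ω·C) = 0 - j1457 Ω
Step 3 — Parallel branch: R2 || C = 1/(1/R2 + 1/C) = 51.04 - j1.789 Ω.
Step 4 — Series with R1: Z_total = R1 + (R2 || C) = 1731 - j1.789 Ω = 1731∠-0.1° Ω.
Step 5 — Source phasor: V = 222∠-84.4° V = 21.66 - j220.9 V.
Step 6 — Ohm's law: I = V / Z_total = (21.66 - j220.9) / (1731 - j1.789) = 0.01265 - j0.1276 A.
Step 7 — Convert to polar: |I| = 0.1282 A, ∠I = -84.3°.

I = 0.1282∠-84.3° A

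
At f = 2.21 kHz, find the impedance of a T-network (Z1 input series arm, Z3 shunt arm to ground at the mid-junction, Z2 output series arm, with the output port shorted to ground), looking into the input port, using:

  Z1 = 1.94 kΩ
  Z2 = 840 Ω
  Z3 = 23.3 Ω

Step 1 — Angular frequency: ω = 2π·f = 2π·2210 = 1.389e+04 rad/s.
Step 2 — Component impedances:
  Z1: Z = R = 1940 Ω
  Z2: Z = R = 840 Ω
  Z3: Z = R = 23.3 Ω
Step 3 — With the output port shorted to ground, the output series arm Z2 runs from the junction to ground; the shunt arm Z3 also runs from the junction to ground. They appear in parallel: Z3 || Z2 = 22.67 Ω.
Step 4 — Series with input arm Z1: Z_in = Z1 + (Z3 || Z2) = 1963 Ω = 1963∠0.0° Ω.

Z = 1963 Ω = 1963∠0.0° Ω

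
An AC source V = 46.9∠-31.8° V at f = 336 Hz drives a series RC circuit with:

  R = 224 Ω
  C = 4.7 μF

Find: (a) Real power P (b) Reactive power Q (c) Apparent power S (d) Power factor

Step 1 — Angular frequency: ω = 2π·f = 2π·336 = 2111 rad/s.
Step 2 — Component impedances:
  R: Z = R = 224 Ω
  C: Z = 1/(jωC) = -j/(ω·C) = 0 - j100.8 Ω
Step 3 — Series combination: Z_total = R + C = 224 - j100.8 Ω = 245.6∠-24.2° Ω.
Step 4 — Source phasor: V = 46.9∠-31.8° V = 39.86 - j24.71 V.
Step 5 — Current: I = V / Z = 0.1893 - j0.02517 A = 0.1909∠-7.6° A.
Step 6 — Complex power: S = V·I* = 8.167 - j3.674 VA.
Step 7 — Real power: P = Re(S) = 8.167 W.
Step 8 — Reactive power: Q = Im(S) = -3.674 VAR.
Step 9 — Apparent power: |S| = 8.955 VA.
Step 10 — Power factor: PF = P/|S| = 0.9119 (leading).

(a) P = 8.167 W  (b) Q = -3.674 VAR  (c) S = 8.955 VA  (d) PF = 0.9119 (leading)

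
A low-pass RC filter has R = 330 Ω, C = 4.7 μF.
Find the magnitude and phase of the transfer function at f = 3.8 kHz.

Step 1 — Angular frequency: ω = 2π·3800 = 2.388e+04 rad/s.
Step 2 — Transfer function: H(jω) = 1/(1 + jωRC).
Step 3 — Denominator: 1 + jωRC = 1 + j·2.388e+04·330·4.7e-06 = 1 + j37.03.
Step 4 — H = 0.0007287 - j0.02698.
Step 5 — Magnitude: |H| = 0.02699 (-31.4 dB); phase: φ = -88.5°.

|H| = 0.02699 (-31.4 dB), φ = -88.5°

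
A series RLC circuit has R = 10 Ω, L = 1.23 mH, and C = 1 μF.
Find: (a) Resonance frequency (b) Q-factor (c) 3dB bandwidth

Step 1 — Resonance: ω₀ = 1/√(LC) = 1/√(0.00123·1e-06) = 2.851e+04 rad/s.
Step 2 — f₀ = ω₀/(2π) = 4538 Hz.
Step 3 — Series Q: Q = ω₀L/R = 2.851e+04·0.00123/10 = 3.507.
Step 4 — Bandwidth: Δω = ω₀/Q = 8130 rad/s; BW = Δω/(2π) = 1294 Hz.

(a) f₀ = 4538 Hz  (b) Q = 3.507  (c) BW = 1294 Hz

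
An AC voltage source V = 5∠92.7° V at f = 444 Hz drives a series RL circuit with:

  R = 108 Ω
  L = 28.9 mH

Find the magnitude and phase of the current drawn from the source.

Step 1 — Angular frequency: ω = 2π·f = 2π·444 = 2790 rad/s.
Step 2 — Component impedances:
  R: Z = R = 108 Ω
  L: Z = jωL = j·2790·0.0289 = 0 + j80.62 Ω
Step 3 — Series combination: Z_total = R + L = 108 + j80.62 Ω = 134.8∠36.7° Ω.
Step 4 — Source phasor: V = 5∠92.7° V = -0.2355 + j4.994 V.
Step 5 — Ohm's law: I = V / Z_total = (-0.2355 + j4.994) / (108 + j80.62) = 0.02077 + j0.03074 A.
Step 6 — Convert to polar: |I| = 0.0371 A, ∠I = 56.0°.

I = 0.0371∠56.0° A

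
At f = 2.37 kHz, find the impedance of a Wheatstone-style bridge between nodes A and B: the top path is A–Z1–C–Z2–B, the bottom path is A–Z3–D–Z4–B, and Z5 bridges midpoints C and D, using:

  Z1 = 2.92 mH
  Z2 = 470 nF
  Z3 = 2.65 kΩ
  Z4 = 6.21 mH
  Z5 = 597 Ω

Step 1 — Angular frequency: ω = 2π·f = 2π·2370 = 1.489e+04 rad/s.
Step 2 — Component impedances:
  Z1: Z = jωL = j·1.489e+04·0.00292 = 0 + j43.48 Ω
  Z2: Z = 1/(jωC) = -j/(ω·C) = 0 - j142.9 Ω
  Z3: Z = R = 2650 Ω
  Z4: Z = jωL = j·1.489e+04·0.00621 = 0 + j92.47 Ω
  Z5: Z = R = 597 Ω
Step 3 — Bridge requires nodal analysis (the Z5 bridge couples midpoints C and D, so the two paths cannot be reduced to a simple series/parallel combination). Setting node B to ground and injecting 1 A at node A, the 3-node admittance system at A, C, D solves to V_A = Z_AB = 37.54 - j95.63 Ω = 102.7∠-68.6° Ω.

Z = 37.54 - j95.63 Ω = 102.7∠-68.6° Ω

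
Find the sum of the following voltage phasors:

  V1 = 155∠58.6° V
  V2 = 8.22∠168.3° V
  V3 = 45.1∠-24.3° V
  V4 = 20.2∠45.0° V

Step 1 — Convert each phasor to rectangular form:
  V1 = 155·(cos(58.6°) + j·sin(58.6°)) = 80.76 + j132.3 V
  V2 = 8.22·(cos(168.3°) + j·sin(168.3°)) = -8.049 + j1.667 V
  V3 = 45.1·(cos(-24.3°) + j·sin(-24.3°)) = 41.1 - j18.56 V
  V4 = 20.2·(cos(45.0°) + j·sin(45.0°)) = 14.28 + j14.28 V
Step 2 — Sum components: V_total = 128.1 + j129.7 V.
Step 3 — Convert to polar: |V_total| = 182.3 V, ∠V_total = 45.4°.

V_total = 182.3∠45.4° V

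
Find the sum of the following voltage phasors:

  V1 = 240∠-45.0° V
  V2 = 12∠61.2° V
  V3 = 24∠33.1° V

Step 1 — Convert each phasor to rectangular form:
  V1 = 240·(cos(-45.0°) + j·sin(-45.0°)) = 169.7 - j169.7 V
  V2 = 12·(cos(61.2°) + j·sin(61.2°)) = 5.781 + j10.52 V
  V3 = 24·(cos(33.1°) + j·sin(33.1°)) = 20.11 + j13.11 V
Step 2 — Sum components: V_total = 195.6 - j146.1 V.
Step 3 — Convert to polar: |V_total| = 244.1 V, ∠V_total = -36.8°.

V_total = 244.1∠-36.8° V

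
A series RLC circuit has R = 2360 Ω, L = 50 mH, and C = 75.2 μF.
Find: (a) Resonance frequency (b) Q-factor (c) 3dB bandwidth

Step 1 — Resonance condition Im(Z)=0 gives ω₀ = 1/√(LC).
Step 2 — ω₀ = 1/√(0.05·7.52e-05) = 515.7 rad/s.
Step 3 — f₀ = ω₀/(2π) = 82.08 Hz.
Step 4 — Series Q: Q = ω₀L/R = 515.7·0.05/2360 = 0.01093.
Step 5 — 3dB bandwidth: Δω = ω₀/Q = 4.72e+04 rad/s; BW = Δω/(2π) = 7512 Hz.

(a) f₀ = 82.08 Hz  (b) Q = 0.01093  (c) BW = 7512 Hz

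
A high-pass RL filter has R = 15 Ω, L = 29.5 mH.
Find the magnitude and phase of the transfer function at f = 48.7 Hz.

Step 1 — Angular frequency: ω = 2π·48.7 = 306 rad/s.
Step 2 — Transfer function: H(jω) = jωL/(R + jωL).
Step 3 — Numerator jωL = j·9.027; denominator R + jωL = 15 + j9.027.
Step 4 — H = 0.2659 + j0.4418.
Step 5 — Magnitude: |H| = 0.5156 (-5.8 dB); phase: φ = 59.0°.

|H| = 0.5156 (-5.8 dB), φ = 59.0°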